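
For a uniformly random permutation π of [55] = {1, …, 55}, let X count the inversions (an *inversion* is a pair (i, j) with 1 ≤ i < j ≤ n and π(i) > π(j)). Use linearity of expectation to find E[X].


Write X = Σ X_I over the C(55, 2) = 1485 pairs i < j, with X_I the indicator of one inversion.
There are 1485 indicators.
For each fixed pair i < j, the values π(i) and π(j) are two distinct elements of {1, …, 55} in uniformly random order; by symmetry P[π(i) > π(j)] = 1/2.
By linearity: E[X] = 1485 · (1/2) = C(55, 2) · (1/2) = 1485/2 = 1485/2 ≈ 742.500000.

E[X] = 1485/2 = 742.500000.


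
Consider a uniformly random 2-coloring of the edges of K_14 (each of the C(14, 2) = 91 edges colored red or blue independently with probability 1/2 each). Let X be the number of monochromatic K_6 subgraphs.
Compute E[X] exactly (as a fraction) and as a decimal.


Let X = Σ_S X_S over the C(14, 6) = 3003 subsets S of size 6, where X_S = 1 if the K_6 on S is monochromatic.
For a fixed S, the K_6 on S has C(6, 2) = 15 edges. P[all 15 edges red] = (1/2)^15, and likewise for blue, so P[monochromatic] = 2·(1/2)^15 = 2^{1 − 15} = 1/16384.
Summing: E[X] = C(14, 6) · 2^{1 − 15} = 3003 · 1/16384 = 3003/16384.
Numerically: E[X] ≈ 0.183289.

E[X] = C(14,6)·2^(1−C(6,2)) = 3003/16384 ≈ 0.183289.


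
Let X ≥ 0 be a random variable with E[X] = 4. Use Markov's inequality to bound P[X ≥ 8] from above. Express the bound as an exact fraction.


μ = E[X] = 4, a = 8.
Markov: P[X ≥ 8] ≤ μ/a = (4)/8 = 1/2.
Numerically: ≈ 0.500000.
(Since a = 8 > μ = 4.000000, the bound 1/2 is < 1 and informative.)

P[X ≥ 8] ≤ 1/2 ≈ 0.500000.


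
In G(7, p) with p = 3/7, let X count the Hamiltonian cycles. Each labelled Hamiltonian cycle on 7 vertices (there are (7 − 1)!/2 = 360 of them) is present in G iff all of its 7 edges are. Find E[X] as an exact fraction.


K_7 has (7 − 1)!/2 = 360 labelled Hamiltonian cycles.
For each such Hamiltonian cycle H, let X_H = 1 if all 7 edges of H are present in G. Then P[X_H = 1] = p^{7} = (3/7)^{7} = 2187/823543.
Summing the indicators: E[X] = Σ_H E[X_H] = 360 · p^{7} = 360 · 2187/823543 = 787320/823543.
Numerically: E[X] ≈ 0.95602.

E[X] = 360 · (3/7)^{7} = 787320/823543 ≈ 0.95602.


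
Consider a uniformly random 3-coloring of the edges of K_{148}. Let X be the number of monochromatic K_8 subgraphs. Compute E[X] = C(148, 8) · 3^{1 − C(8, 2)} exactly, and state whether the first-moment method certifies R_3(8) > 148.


E[X] = C(148, 8) · 3^{1 − 28} = 4709614623714 · 3^{−27} = 4709614623714/7625597484987.
As a reduced fraction: E[X] = 523290513746/847288609443 ≈ 0.61761.
Is E[X] < 1? YES.
Since E[X] < 1, there exists a 3-coloring of K_{148} with no monochromatic K_8; hence R_3(8) > 148.

E[X] = 523290513746/847288609443 ≈ 0.61761; E[X] < 1, so R_3(8) > 148.


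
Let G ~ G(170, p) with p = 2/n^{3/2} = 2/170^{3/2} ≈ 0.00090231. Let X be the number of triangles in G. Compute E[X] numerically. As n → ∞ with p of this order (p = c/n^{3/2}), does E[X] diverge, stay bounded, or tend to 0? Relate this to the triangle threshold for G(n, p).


Number of potential triangles: C(170, 3) = 804440.
Each occurs with probability p³ ≈ (0.00090231)³ ≈ 7.3463200e-10.
By linearity: E[X] = C(170, 3)·p³ ≈ 804440 · 7.3463200e-10 ≈ 0.00059.
Since α = 3/2 > 1, p = c/n^{3/2} = o(1/n) is below the triangle threshold p ~ 1/n. Asymptotically E[X] ~ (c³/6)·n^{3(1−α)} = (2³/6)·n^{-1.5} → 0, so by Markov's inequality G has no triangles w.h.p.

E[X] ≈ 0.00059; in regime p = Θ(1/n^{3/2}) E[X] tends to 0 (below the triangle threshold p ~ 1/n).


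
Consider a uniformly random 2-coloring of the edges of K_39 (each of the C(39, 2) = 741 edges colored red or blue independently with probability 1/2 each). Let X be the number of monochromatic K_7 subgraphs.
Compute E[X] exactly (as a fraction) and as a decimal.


Let X = Σ_S X_S over the C(39, 7) = 15380937 subsets S of size 7, where X_S = 1 if the K_7 on S is monochromatic.
For a fixed S, the K_7 on S has C(7, 2) = 21 edges. P[all 21 edges red] = (1/2)^21, and likewise for blue, so P[monochromatic] = 2·(1/2)^21 = 2^{1 − 21} = 1/1048576.
By linearity: E[X] = C(39, 7) · 2^{1 − 21} = 15380937 · 1/1048576 = 15380937/1048576.
Numerically: E[X] ≈ 14.668.

E[X] = C(39,7)·2^(1−C(7,2)) = 15380937/1048576 ≈ 14.668.


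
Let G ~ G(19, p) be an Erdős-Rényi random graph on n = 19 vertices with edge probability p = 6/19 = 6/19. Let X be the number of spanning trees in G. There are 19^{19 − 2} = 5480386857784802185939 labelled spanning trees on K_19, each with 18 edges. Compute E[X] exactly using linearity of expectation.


K_19 has 19^{19 − 2} = 5480386857784802185939 labelled spanning trees.
For each such spanning tree H, let X_H = 1 if all 18 edges of H are present in G. Then P[X_H = 1] = p^{18} = (6/19)^{18} = 101559956668416/104127350297911241532841.
By linearity: E[X] = Σ_H E[X_H] = 5480386857784802185939 · p^{18} = 5480386857784802185939 · 101559956668416/104127350297911241532841 = 101559956668416/19.
Numerically: E[X] ≈ 5.3453e+12.

E[X] = 5480386857784802185939 · (6/19)^{18} = 101559956668416/19 ≈ 5.3453e+12.


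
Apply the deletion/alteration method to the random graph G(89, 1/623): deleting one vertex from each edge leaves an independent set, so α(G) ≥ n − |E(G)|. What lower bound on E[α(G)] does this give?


E[|E(G)|] = C(89, 2)·p = 3916 · (1/623) = 44/7.
E[α(G)] ≥ n − E[|E(G)|] = 89 − 44/7 = 579/7.
Numerically: ≈ 82.714286.
(This is only a lower bound; the true E[α(G)] may be larger.)

E[α(G)] ≥ 579/7 ≈ 82.714286.


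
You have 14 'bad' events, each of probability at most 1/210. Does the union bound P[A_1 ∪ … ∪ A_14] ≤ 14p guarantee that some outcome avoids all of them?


Union bound: P[∪_{i=1}^{14} A_i] ≤ Σ_i P[A_i] ≤ 14·p = 14·(1/210) = 1/15.
Numerically: 1/15 ≈ 0.0667.
Is 1/15 < 1? YES.
Since P[∪ A_i] ≤ 1/15 < 1, the complement has P[∩ A_i^c] ≥ 1 − 1/15 = 14/15 > 0, so some outcome avoids every A_i.

14·p = 1/15 ≈ 0.0667; existence CERTIFIED by the union bound.


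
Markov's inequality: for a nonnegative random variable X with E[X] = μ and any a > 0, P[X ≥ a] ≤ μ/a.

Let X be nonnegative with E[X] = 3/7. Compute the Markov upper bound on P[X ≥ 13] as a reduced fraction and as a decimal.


μ = E[X] = 3/7, a = 13.
Markov: P[X ≥ 13] ≤ μ/a = (3/7)/13 = 3/91.
Numerically: ≈ 0.032967.
(Since a = 13 > μ = 0.428571, the bound 3/91 is < 1 and informative.)

P[X ≥ 13] ≤ 3/91 ≈ 0.032967.


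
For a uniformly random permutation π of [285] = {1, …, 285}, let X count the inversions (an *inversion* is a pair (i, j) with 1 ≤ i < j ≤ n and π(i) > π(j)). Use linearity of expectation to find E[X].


Write X = Σ X_I over the C(285, 2) = 40470 pairs i < j, with X_I the indicator of one inversion.
There are 40470 indicators.
For each fixed pair i < j, the values π(i) and π(j) are two distinct elements of {1, …, 285} in uniformly random order; by symmetry P[π(i) > π(j)] = 1/2.
By linearity: E[X] = 40470 · (1/2) = C(285, 2) · (1/2) = 40470/2 = 20235 ≈ 20235.00000.

E[X] = 20235 = 20235.00000.


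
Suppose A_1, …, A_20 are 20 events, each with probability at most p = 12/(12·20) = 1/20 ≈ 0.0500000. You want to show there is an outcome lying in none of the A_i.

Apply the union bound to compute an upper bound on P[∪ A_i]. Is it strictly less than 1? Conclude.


Union bound: P[∪_{i=1}^{20} A_i] ≤ Σ_i P[A_i] ≤ 20·p = 20·(1/20) = 1.
Numerically: 1 ≈ 1.0000000.
Is 1 < 1? NO.
Since the bound 1 is ≥ 1, the union bound is uninformative here; it does NOT by itself certify existence.

20·p = 1 ≈ 1.0000000; existence NOT certified by the union bound.


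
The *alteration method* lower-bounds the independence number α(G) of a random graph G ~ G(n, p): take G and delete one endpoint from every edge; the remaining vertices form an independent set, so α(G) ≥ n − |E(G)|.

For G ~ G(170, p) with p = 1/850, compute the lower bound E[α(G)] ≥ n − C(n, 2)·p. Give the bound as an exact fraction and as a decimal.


E[|E(G)|] = C(170, 2)·p = 14365 · (1/850) = 169/10.
E[α(G)] ≥ n − E[|E(G)|] = 170 − 169/10 = 1531/10.
Numerically: ≈ 153.10000.
(This is only a lower bound; the true E[α(G)] may be larger.)

E[α(G)] ≥ 1531/10 ≈ 153.10000.


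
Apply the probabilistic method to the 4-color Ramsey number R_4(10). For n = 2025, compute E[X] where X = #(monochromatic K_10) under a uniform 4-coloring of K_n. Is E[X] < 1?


E[X] = C(2025, 10) · 4^{1 − 45} = 312479209053472269772600560 · 4^{−44} = 312479209053472269772600560/309485009821345068724781056.
As a reduced fraction: E[X] = 19529950565842016860787535/19342813113834066795298816 ≈ 1.0097.
Is E[X] < 1? NO.
Since E[X] ≥ 1, the first-moment bound is inconclusive at n = 2025; it does NOT by itself certify R_4(10) > 2025.

E[X] = 19529950565842016860787535/19342813113834066795298816 ≈ 1.0097; E[X] ≥ 1; first-moment method inconclusive here.


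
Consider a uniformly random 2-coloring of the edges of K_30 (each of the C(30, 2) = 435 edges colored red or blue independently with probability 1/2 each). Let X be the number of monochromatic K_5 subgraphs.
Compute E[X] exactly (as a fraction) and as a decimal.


Let X = Σ_S X_S over the C(30, 5) = 142506 subsets S of size 5, where X_S = 1 if the K_5 on S is monochromatic.
For a fixed S, the K_5 on S has C(5, 2) = 10 edges. P[all 10 edges red] = (1/2)^10, and likewise for blue, so P[monochromatic] = 2·(1/2)^10 = 2^{1 − 10} = 1/512.
Summing: E[X] = C(30, 5) · 2^{1 − 10} = 142506 · 1/512 = 71253/256.
Numerically: E[X] ≈ 278.332031.

E[X] = C(30,5)·2^(1−C(5,2)) = 71253/256 ≈ 278.332031.


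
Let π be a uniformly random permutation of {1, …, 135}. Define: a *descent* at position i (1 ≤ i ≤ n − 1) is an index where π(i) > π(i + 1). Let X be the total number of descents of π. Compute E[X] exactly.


Write X = Σ X_I over i = 1, …, 134, with X_I the indicator of one descent.
There are 134 indicators.
For each fixed i, the pair (π(i), π(i+1)) is a uniformly random ordered pair of distinct values from {1, …, 135}; by symmetry P[π(i) > π(i+1)] = 1/2.
By linearity: E[X] = 134 · (1/2) = (135 − 1) · (1/2) = 67 ≈ 67.00000.

E[X] = 67 = 67.00000.


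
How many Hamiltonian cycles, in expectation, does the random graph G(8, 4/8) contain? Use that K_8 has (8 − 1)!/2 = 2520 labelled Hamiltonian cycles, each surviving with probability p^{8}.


K_8 has (8 − 1)!/2 = 2520 labelled Hamiltonian cycles.
For each such Hamiltonian cycle H, let X_H = 1 if all 8 edges of H are present in G. Then P[X_H = 1] = p^{8} = (1/2)^{8} = 1/256.
By linearity: E[X] = Σ_H E[X_H] = 2520 · p^{8} = 2520 · 1/256 = 315/32.
Numerically: E[X] ≈ 9.84375.

E[X] = 2520 · (1/2)^{8} = 315/32 ≈ 9.84375.


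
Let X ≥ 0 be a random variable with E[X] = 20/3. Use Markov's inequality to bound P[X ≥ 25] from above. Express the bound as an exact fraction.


μ = E[X] = 20/3, a = 25.
Markov: P[X ≥ 25] ≤ μ/a = (20/3)/25 = 4/15.
Numerically: ≈ 0.2667.
(Since a = 25 > μ = 6.6667, the bound 4/15 is < 1 and informative.)

P[X ≥ 25] ≤ 4/15 ≈ 0.2667.


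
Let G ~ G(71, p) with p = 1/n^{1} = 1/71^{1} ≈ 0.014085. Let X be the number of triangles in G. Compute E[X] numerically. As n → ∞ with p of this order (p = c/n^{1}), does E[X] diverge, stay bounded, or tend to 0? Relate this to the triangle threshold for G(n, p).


Number of potential triangles: C(71, 3) = 57155.
Each occurs with probability p³ ≈ (0.014085)³ ≈ 2.7939907e-06.
By linearity: E[X] = C(71, 3)·p³ ≈ 57155 · 2.7939907e-06 ≈ 0.15969.
Here α = 1, so p = 1/n is exactly at the triangle threshold p ~ 1/n. Asymptotically E[X] → c³/6 = 1³/6 = 1/6 ≈ 0.16667, a bounded constant. In this regime the triangle count is asymptotically Poisson(c³/6).

E[X] ≈ 0.15969; in regime p = Θ(1/n^{1}) E[X] stays bounded (at the triangle threshold p ~ 1/n).


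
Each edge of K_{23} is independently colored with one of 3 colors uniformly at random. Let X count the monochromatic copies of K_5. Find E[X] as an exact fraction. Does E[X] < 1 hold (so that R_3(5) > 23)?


E[X] = C(23, 5) · 3^{1 − 10} = 33649 · 3^{−9} = 33649/19683.
As a reduced fraction: E[X] = 33649/19683 ≈ 1.709546.
Is E[X] < 1? NO.
Since E[X] ≥ 1, the first-moment bound is inconclusive at n = 23; it does NOT by itself certify R_3(5) > 23.

E[X] = 33649/19683 ≈ 1.709546; E[X] ≥ 1; first-moment method inconclusive here.


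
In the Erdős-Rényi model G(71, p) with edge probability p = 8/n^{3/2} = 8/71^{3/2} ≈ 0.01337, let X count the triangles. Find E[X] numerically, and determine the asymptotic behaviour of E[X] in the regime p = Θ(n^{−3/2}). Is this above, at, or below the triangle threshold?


Number of potential triangles: C(71, 3) = 57155.
Each occurs with probability p³ ≈ (0.01337)³ ≈ 2.391153e-06.
By linearity: E[X] = C(71, 3)·p³ ≈ 57155 · 2.391153e-06 ≈ 0.1367.
Since α = 3/2 > 1, p = c/n^{3/2} = o(1/n) is below the triangle threshold p ~ 1/n. Asymptotically E[X] ~ (c³/6)·n^{3(1−α)} = (8³/6)·n^{-1.5} → 0, so by Markov's inequality G has no triangles w.h.p.

E[X] ≈ 0.1367; in regime p = Θ(1/n^{3/2}) E[X] tends to 0 (below the triangle threshold p ~ 1/n).


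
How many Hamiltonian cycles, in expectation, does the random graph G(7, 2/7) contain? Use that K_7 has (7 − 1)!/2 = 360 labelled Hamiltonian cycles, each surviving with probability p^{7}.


K_7 has (7 − 1)!/2 = 360 labelled Hamiltonian cycles.
For each such Hamiltonian cycle H, let X_H = 1 if all 7 edges of H are present in G. Then P[X_H = 1] = p^{7} = (2/7)^{7} = 128/823543.
By linearity: E[X] = Σ_H E[X_H] = 360 · p^{7} = 360 · 128/823543 = 46080/823543.
Numerically: E[X] ≈ 0.0559534.

E[X] = 360 · (2/7)^{7} = 46080/823543 ≈ 0.0559534.


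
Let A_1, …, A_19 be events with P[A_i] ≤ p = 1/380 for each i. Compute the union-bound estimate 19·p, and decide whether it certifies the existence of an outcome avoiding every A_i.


Union bound: P[∪_{i=1}^{19} A_i] ≤ Σ_i P[A_i] ≤ 19·p = 19·(1/380) = 1/20.
Numerically: 1/20 ≈ 0.050.
Is 1/20 < 1? YES.
Since P[∪ A_i] ≤ 1/20 < 1, the complement has P[∩ A_i^c] ≥ 1 − 1/20 = 19/20 > 0, so some outcome avoids every A_i.

19·p = 1/20 ≈ 0.050; existence CERTIFIED by the union bound.


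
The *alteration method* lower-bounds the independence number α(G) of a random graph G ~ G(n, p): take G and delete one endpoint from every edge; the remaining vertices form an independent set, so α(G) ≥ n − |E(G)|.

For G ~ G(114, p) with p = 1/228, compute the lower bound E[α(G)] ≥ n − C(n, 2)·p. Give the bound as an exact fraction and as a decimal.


E[|E(G)|] = C(114, 2)·p = 6441 · (1/228) = 113/4.
E[α(G)] ≥ n − E[|E(G)|] = 114 − 113/4 = 343/4.
Numerically: ≈ 85.750.
(This is only a lower bound; the true E[α(G)] may be larger.)

E[α(G)] ≥ 343/4 ≈ 85.750.


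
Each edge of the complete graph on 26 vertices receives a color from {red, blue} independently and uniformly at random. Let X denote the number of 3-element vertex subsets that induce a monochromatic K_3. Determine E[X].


Let X = Σ_S X_S over the C(26, 3) = 2600 subsets S of size 3, where X_S = 1 if the K_3 on S is monochromatic.
For a fixed S, the K_3 on S has C(3, 2) = 3 edges. P[all 3 edges red] = (1/2)^3, and likewise for blue, so P[monochromatic] = 2·(1/2)^3 = 2^{1 − 3} = 1/4.
By linearity of expectation: E[X] = C(26, 3) · 2^{1 − 3} = 2600 · 1/4 = 650.
Numerically: E[X] ≈ 650.0000.

E[X] = C(26,3)·2^(1−C(3,2)) = 650 ≈ 650.0000.


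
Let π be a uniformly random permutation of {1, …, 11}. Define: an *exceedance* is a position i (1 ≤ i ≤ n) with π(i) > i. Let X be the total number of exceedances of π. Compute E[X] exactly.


Write X = Σ_{i=1}^{11} X_i, where X_i = 1_{π(i) > i}.
For each fixed i, π(i) is uniform over {1, …, 11} (marginal of a uniform permutation), so P[π(i) > i] = (n − i)/n. Summing: Σ_{i=1}^{11} (n − i)/n = (0 + 1 + … + 10)/11 = 11(11 − 1)/(2·11) = (11 − 1)/2.
Hence E[X] = Σ_{i=1}^{11} (11 − i)/11 = 5 ≈ 5.000.

E[X] = 5 = 5.000.


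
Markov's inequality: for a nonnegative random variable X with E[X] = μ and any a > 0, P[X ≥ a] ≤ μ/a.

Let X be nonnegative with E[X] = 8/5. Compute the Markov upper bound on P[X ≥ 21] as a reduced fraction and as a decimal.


μ = E[X] = 8/5, a = 21.
Markov: P[X ≥ 21] ≤ μ/a = (8/5)/21 = 8/105.
Numerically: ≈ 0.076.
(Since a = 21 > μ = 1.600, the bound 8/105 is < 1 and informative.)

P[X ≥ 21] ≤ 8/105 ≈ 0.076.


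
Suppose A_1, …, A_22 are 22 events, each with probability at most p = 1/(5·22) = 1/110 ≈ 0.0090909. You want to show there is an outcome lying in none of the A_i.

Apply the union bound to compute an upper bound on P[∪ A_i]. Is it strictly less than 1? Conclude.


Union bound: P[∪_{i=1}^{22} A_i] ≤ Σ_i P[A_i] ≤ 22·p = 22·(1/110) = 1/5.
Numerically: 1/5 ≈ 0.2000000.
Is 1/5 < 1? YES.
Since P[∪ A_i] ≤ 1/5 < 1, the complement has P[∩ A_i^c] ≥ 1 − 1/5 = 4/5 > 0, so some outcome avoids every A_i.

22·p = 1/5 ≈ 0.2000000; existence CERTIFIED by the union bound.


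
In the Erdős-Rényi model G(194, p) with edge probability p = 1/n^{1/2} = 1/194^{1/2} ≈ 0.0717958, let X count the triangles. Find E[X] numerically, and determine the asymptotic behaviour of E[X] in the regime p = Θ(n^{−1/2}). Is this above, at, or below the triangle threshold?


Number of potential triangles: C(194, 3) = 1198144.
Each occurs with probability p³ ≈ (0.0717958)³ ≈ 3.70081525e-04.
By linearity: E[X] = C(194, 3)·p³ ≈ 1198144 · 3.70081525e-04 ≈ 443.410959.
Since α = 1/2 < 1, p = c/n^{1/2} ≫ 1/n is above the triangle threshold p ~ 1/n. Asymptotically E[X] ~ (c³/6)·n^{3(1−α)} = (1³/6)·n^{1.5} → ∞; triangles are abundant w.h.p.

E[X] ≈ 443.410959; in regime p = Θ(1/n^{1/2}) E[X] diverges (above the triangle threshold p ~ 1/n).


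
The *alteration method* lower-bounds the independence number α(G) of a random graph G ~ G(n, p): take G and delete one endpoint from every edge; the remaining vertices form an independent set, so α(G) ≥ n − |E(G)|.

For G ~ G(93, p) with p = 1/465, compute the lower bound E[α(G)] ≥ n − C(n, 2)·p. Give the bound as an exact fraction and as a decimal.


E[|E(G)|] = C(93, 2)·p = 4278 · (1/465) = 46/5.
E[α(G)] ≥ n − E[|E(G)|] = 93 − 46/5 = 419/5.
Numerically: ≈ 83.80000.
(This is only a lower bound; the true E[α(G)] may be larger.)

E[α(G)] ≥ 419/5 ≈ 83.80000.


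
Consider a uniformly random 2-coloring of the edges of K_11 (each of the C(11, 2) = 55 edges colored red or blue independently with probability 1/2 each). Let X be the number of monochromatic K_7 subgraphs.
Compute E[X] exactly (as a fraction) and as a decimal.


Let X = Σ_S X_S over the C(11, 7) = 330 subsets S of size 7, where X_S = 1 if the K_7 on S is monochromatic.
For a fixed S, the K_7 on S has C(7, 2) = 21 edges. P[all 21 edges red] = (1/2)^21, and likewise for blue, so P[monochromatic] = 2·(1/2)^21 = 2^{1 − 21} = 1/1048576.
By linearity of expectation: E[X] = C(11, 7) · 2^{1 − 21} = 330 · 1/1048576 = 165/524288.
Numerically: E[X] ≈ 0.0003.

E[X] = C(11,7)·2^(1−C(7,2)) = 165/524288 ≈ 0.0003.


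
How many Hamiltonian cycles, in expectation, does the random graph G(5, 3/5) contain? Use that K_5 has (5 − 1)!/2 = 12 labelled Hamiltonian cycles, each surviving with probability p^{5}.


K_5 has (5 − 1)!/2 = 12 labelled Hamiltonian cycles.
For each such Hamiltonian cycle H, let X_H = 1 if all 5 edges of H are present in G. Then P[X_H = 1] = p^{5} = (3/5)^{5} = 243/3125.
By linearity: E[X] = Σ_H E[X_H] = 12 · p^{5} = 12 · 243/3125 = 2916/3125.
Numerically: E[X] ≈ 0.93312.

E[X] = 12 · (3/5)^{5} = 2916/3125 ≈ 0.93312.


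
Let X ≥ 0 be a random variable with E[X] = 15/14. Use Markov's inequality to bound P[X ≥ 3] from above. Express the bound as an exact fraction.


μ = E[X] = 15/14, a = 3.
Markov: P[X ≥ 3] ≤ μ/a = (15/14)/3 = 5/14.
Numerically: ≈ 0.357.
(Since a = 3 > μ = 1.071, the bound 5/14 is < 1 and informative.)

P[X ≥ 3] ≤ 5/14 ≈ 0.357.


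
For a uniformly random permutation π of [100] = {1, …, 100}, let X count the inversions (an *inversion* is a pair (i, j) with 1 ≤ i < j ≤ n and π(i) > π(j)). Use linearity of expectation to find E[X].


Write X = Σ X_I over the C(100, 2) = 4950 pairs i < j, with X_I the indicator of one inversion.
There are 4950 indicators.
For each fixed pair i < j, the values π(i) and π(j) are two distinct elements of {1, …, 100} in uniformly random order; by symmetry P[π(i) > π(j)] = 1/2.
By linearity: E[X] = 4950 · (1/2) = C(100, 2) · (1/2) = 4950/2 = 2475 ≈ 2475.000000.

E[X] = 2475 = 2475.000000.


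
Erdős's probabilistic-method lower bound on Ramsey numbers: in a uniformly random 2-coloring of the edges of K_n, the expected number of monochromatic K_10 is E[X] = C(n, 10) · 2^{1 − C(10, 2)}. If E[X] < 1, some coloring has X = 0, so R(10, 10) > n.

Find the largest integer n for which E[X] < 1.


We need C(n, 10) · 2^{1 − 45} < 1, i.e. C(n, 10) < 2^{45 − 1} = 17592186044416.
Check values of n near the boundary:
  n = 96: C(96, 10) = 11279926456656; 11279926456656 < 17592186044416? YES
  n = 97: C(97, 10) = 12576469727536; 12576469727536 < 17592186044416? YES
  n = 98: C(98, 10) = 14005614014756; 14005614014756 < 17592186044416? YES
  n = 99: C(99, 10) = 15579278510796; 15579278510796 < 17592186044416? YES
  n = 100: C(100, 10) = 17310309456440; 17310309456440 < 17592186044416? YES
  n = 101: C(101, 10) = 19212541264840; 19212541264840 < 17592186044416? NO
  n = 102: C(102, 10) = 21300860967540; 21300860967540 < 17592186044416? NO
  n = 103: C(103, 10) = 23591276125340; 23591276125340 < 17592186044416? NO
The largest n with C(n, 10) < 17592186044416 is n = 100 (where E[X] = 2163788682055/2199023255552 ≈ 0.983977). Hence R(10, 10) > 100, i.e. R(10, 10) ≥ 101.

Largest n = 100; hence R(10, 10) > 100.


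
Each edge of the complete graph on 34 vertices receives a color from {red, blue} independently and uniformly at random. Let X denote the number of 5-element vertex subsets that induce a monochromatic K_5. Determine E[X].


Let X = Σ_S X_S over the C(34, 5) = 278256 subsets S of size 5, where X_S = 1 if the K_5 on S is monochromatic.
For a fixed S, the K_5 on S has C(5, 2) = 10 edges. P[all 10 edges red] = (1/2)^10, and likewise for blue, so P[monochromatic] = 2·(1/2)^10 = 2^{1 − 10} = 1/512.
By linearity: E[X] = C(34, 5) · 2^{1 − 10} = 278256 · 1/512 = 17391/32.
Numerically: E[X] ≈ 543.46875.

E[X] = C(34,5)·2^(1−C(5,2)) = 17391/32 ≈ 543.46875.


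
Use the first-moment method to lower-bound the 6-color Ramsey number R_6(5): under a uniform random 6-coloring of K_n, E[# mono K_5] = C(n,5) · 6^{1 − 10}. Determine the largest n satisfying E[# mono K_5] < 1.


We need C(n, 5) · 6^{1 − 10} < 1, i.e. C(n, 5) < 6^{10 − 1} = 10077696.
Check values of n near the boundary:
  n = 66: C(66, 5) = 8936928; 8936928 < 10077696? YES
  n = 67: C(67, 5) = 9657648; 9657648 < 10077696? YES
  n = 68: C(68, 5) = 10424128; 10424128 < 10077696? NO
  n = 69: C(69, 5) = 11238513; 11238513 < 10077696? NO
The largest n with C(n, 5) < 10077696 is n = 67 (where E[X] = 67067/69984 ≈ 0.958319). Hence R_6(5) > 67, i.e. R_6(5) ≥ 68.

Largest n = 67; hence R_6(5) > 67.


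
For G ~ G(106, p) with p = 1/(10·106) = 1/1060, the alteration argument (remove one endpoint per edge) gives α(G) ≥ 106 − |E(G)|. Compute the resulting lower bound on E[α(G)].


E[|E(G)|] = C(106, 2)·p = 5565 · (1/1060) = 21/4.
E[α(G)] ≥ n − E[|E(G)|] = 106 − 21/4 = 403/4.
Numerically: ≈ 100.750.
(This is only a lower bound; the true E[α(G)] may be larger.)

E[α(G)] ≥ 403/4 ≈ 100.750.


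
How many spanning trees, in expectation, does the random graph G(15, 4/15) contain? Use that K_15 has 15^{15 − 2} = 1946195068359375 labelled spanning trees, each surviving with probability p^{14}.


K_15 has 15^{15 − 2} = 1946195068359375 labelled spanning trees.
For each such spanning tree H, let X_H = 1 if all 14 edges of H are present in G. Then P[X_H = 1] = p^{14} = (4/15)^{14} = 268435456/29192926025390625.
Summing the indicators: E[X] = Σ_H E[X_H] = 1946195068359375 · p^{14} = 1946195068359375 · 268435456/29192926025390625 = 268435456/15.
Numerically: E[X] ≈ 1.79e+07.

E[X] = 1946195068359375 · (4/15)^{14} = 268435456/15 ≈ 1.79e+07.


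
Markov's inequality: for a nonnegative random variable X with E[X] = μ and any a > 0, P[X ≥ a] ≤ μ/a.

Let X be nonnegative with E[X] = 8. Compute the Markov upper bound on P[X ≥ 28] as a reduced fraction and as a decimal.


μ = E[X] = 8, a = 28.
Markov: P[X ≥ 28] ≤ μ/a = (8)/28 = 2/7.
Numerically: ≈ 0.2857.
(Since a = 28 > μ = 8.0000, the bound 2/7 is < 1 and informative.)

P[X ≥ 28] ≤ 2/7 ≈ 0.2857.


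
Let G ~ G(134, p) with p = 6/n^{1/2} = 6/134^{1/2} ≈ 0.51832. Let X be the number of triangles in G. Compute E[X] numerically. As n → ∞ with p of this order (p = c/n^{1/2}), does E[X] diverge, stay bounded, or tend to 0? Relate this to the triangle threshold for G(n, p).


Number of potential triangles: C(134, 3) = 392084.
Each occurs with probability p³ ≈ (0.51832)³ ≈ 1.3925043e-01.
By linearity: E[X] = C(134, 3)·p³ ≈ 392084 · 1.3925043e-01 ≈ 54597.86669.
Since α = 1/2 < 1, p = c/n^{1/2} ≫ 1/n is above the triangle threshold p ~ 1/n. Asymptotically E[X] ~ (c³/6)·n^{3(1−α)} = (6³/6)·n^{1.5} → ∞; triangles are abundant w.h.p.

E[X] ≈ 54597.86669; in regime p = Θ(1/n^{1/2}) E[X] diverges (above the triangle threshold p ~ 1/n).


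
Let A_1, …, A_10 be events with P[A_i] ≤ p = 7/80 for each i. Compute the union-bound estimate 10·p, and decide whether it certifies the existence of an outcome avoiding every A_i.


Union bound: P[∪_{i=1}^{10} A_i] ≤ Σ_i P[A_i] ≤ 10·p = 10·(7/80) = 7/8.
Numerically: 7/8 ≈ 0.8750000.
Is 7/8 < 1? YES.
Since P[∪ A_i] ≤ 7/8 < 1, the complement has P[∩ A_i^c] ≥ 1 − 7/8 = 1/8 > 0, so some outcome avoids every A_i.

10·p = 7/8 ≈ 0.8750000; existence CERTIFIED by the union bound.


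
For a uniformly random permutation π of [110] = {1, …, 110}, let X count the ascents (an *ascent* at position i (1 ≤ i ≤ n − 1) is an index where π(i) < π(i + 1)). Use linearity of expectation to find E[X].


Write X = Σ X_I over i = 1, …, 109, with X_I the indicator of one ascent.
There are 109 indicators.
For each fixed i, the pair (π(i), π(i+1)) is a uniformly random ordered pair of distinct values from {1, …, 110}; by symmetry P[π(i) < π(i+1)] = 1/2.
By linearity: E[X] = 109 · (1/2) = (110 − 1) · (1/2) = 109/2 ≈ 54.50000.

E[X] = 109/2 = 54.50000.


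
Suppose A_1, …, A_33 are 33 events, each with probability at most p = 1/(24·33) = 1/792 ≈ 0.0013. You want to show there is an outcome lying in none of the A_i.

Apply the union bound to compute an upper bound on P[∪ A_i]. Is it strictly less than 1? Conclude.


Union bound: P[∪_{i=1}^{33} A_i] ≤ Σ_i P[A_i] ≤ 33·p = 33·(1/792) = 1/24.
Numerically: 1/24 ≈ 0.0417.
Is 1/24 < 1? YES.
Since P[∪ A_i] ≤ 1/24 < 1, the complement has P[∩ A_i^c] ≥ 1 − 1/24 = 23/24 > 0, so some outcome avoids every A_i.

33·p = 1/24 ≈ 0.0417; existence CERTIFIED by the union bound.


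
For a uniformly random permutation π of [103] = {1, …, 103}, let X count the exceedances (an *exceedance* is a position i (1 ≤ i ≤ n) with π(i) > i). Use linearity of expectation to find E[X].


Write X = Σ_{i=1}^{103} X_i, where X_i = 1_{π(i) > i}.
For each fixed i, π(i) is uniform over {1, …, 103} (marginal of a uniform permutation), so P[π(i) > i] = (n − i)/n. Summing: Σ_{i=1}^{103} (n − i)/n = (0 + 1 + … + 102)/103 = 103(103 − 1)/(2·103) = (103 − 1)/2.
Hence E[X] = Σ_{i=1}^{103} (103 − i)/103 = 51 ≈ 51.0000.

E[X] = 51 = 51.0000.


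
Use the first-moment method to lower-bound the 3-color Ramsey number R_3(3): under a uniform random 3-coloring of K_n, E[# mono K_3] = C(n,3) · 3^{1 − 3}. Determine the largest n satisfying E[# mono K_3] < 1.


We need C(n, 3) · 3^{1 − 3} < 1, i.e. C(n, 3) < 3^{3 − 1} = 9.
Check values of n near the boundary:
  n = 3: C(3, 3) = 1; 1 < 9? YES
  n = 4: C(4, 3) = 4; 4 < 9? YES
  n = 5: C(5, 3) = 10; 10 < 9? NO
The largest n with C(n, 3) < 9 is n = 4 (where E[X] = 4/9 ≈ 0.4444). Hence R_3(3) > 4, i.e. R_3(3) ≥ 5.

Largest n = 4; hence R_3(3) > 4.


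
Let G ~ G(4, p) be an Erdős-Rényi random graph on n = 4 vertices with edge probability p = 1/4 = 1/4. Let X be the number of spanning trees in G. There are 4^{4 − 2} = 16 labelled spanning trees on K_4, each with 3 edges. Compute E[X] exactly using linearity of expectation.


K_4 has 4^{4 − 2} = 16 labelled spanning trees.
For each such spanning tree H, let X_H = 1 if all 3 edges of H are present in G. Then P[X_H = 1] = p^{3} = (1/4)^{3} = 1/64.
Summing the indicators: E[X] = Σ_H E[X_H] = 16 · p^{3} = 16 · 1/64 = 1/4.
Numerically: E[X] ≈ 0.25.

E[X] = 16 · (1/4)^{3} = 1/4 ≈ 0.25.


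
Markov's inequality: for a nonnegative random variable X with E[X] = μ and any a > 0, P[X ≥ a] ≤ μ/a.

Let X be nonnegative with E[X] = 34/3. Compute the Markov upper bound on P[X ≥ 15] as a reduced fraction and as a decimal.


μ = E[X] = 34/3, a = 15.
Markov: P[X ≥ 15] ≤ μ/a = (34/3)/15 = 34/45.
Numerically: ≈ 0.7556.
(Since a = 15 > μ = 11.3333, the bound 34/45 is < 1 and informative.)

P[X ≥ 15] ≤ 34/45 ≈ 0.7556.


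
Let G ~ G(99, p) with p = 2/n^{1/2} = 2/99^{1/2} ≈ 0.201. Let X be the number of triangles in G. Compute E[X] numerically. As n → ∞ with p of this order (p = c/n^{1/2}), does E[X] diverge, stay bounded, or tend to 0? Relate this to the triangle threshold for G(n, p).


Number of potential triangles: C(99, 3) = 156849.
Each occurs with probability p³ ≈ (0.201)³ ≈ 8.12152e-03.
By linearity: E[X] = C(99, 3)·p³ ≈ 156849 · 8.12152e-03 ≈ 1273.852.
Since α = 1/2 < 1, p = c/n^{1/2} ≫ 1/n is above the triangle threshold p ~ 1/n. Asymptotically E[X] ~ (c³/6)·n^{3(1−α)} = (2³/6)·n^{1.5} → ∞; triangles are abundant w.h.p.

E[X] ≈ 1273.852; in regime p = Θ(1/n^{1/2}) E[X] diverges (above the triangle threshold p ~ 1/n).


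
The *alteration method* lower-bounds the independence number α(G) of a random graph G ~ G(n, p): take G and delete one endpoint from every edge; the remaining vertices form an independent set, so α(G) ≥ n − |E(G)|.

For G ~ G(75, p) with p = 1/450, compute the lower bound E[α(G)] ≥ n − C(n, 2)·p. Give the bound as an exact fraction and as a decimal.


E[|E(G)|] = C(75, 2)·p = 2775 · (1/450) = 37/6.
E[α(G)] ≥ n − E[|E(G)|] = 75 − 37/6 = 413/6.
Numerically: ≈ 68.833333.
(This is only a lower bound; the true E[α(G)] may be larger.)

E[α(G)] ≥ 413/6 ≈ 68.833333.


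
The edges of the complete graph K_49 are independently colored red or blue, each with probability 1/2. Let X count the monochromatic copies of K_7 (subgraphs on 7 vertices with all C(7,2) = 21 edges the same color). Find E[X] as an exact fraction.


Let X = Σ_S X_S over the C(49, 7) = 85900584 subsets S of size 7, where X_S = 1 if the K_7 on S is monochromatic.
For a fixed S, the K_7 on S has C(7, 2) = 21 edges. P[all 21 edges red] = (1/2)^21, and likewise for blue, so P[monochromatic] = 2·(1/2)^21 = 2^{1 − 21} = 1/1048576.
By linearity: E[X] = C(49, 7) · 2^{1 − 21} = 85900584 · 1/1048576 = 10737573/131072.
Numerically: E[X] ≈ 81.921181.

E[X] = C(49,7)·2^(1−C(7,2)) = 10737573/131072 ≈ 81.921181.


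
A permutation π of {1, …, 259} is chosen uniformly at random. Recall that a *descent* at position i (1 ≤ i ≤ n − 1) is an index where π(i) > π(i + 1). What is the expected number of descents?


Write X = Σ X_I over i = 1, …, 258, with X_I the indicator of one descent.
There are 258 indicators.
For each fixed i, the pair (π(i), π(i+1)) is a uniformly random ordered pair of distinct values from {1, …, 259}; by symmetry P[π(i) > π(i+1)] = 1/2.
By linearity: E[X] = 258 · (1/2) = (259 − 1) · (1/2) = 129 ≈ 129.000.

E[X] = 129 = 129.000.


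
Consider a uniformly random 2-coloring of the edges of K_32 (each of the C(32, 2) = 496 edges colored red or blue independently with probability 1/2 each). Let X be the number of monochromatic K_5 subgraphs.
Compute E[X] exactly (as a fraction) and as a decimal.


Let X = Σ_S X_S over the C(32, 5) = 201376 subsets S of size 5, where X_S = 1 if the K_5 on S is monochromatic.
For a fixed S, the K_5 on S has C(5, 2) = 10 edges. P[all 10 edges red] = (1/2)^10, and likewise for blue, so P[monochromatic] = 2·(1/2)^10 = 2^{1 − 10} = 1/512.
By linearity: E[X] = C(32, 5) · 2^{1 − 10} = 201376 · 1/512 = 6293/16.
Numerically: E[X] ≈ 393.312.

E[X] = C(32,5)·2^(1−C(5,2)) = 6293/16 ≈ 393.312.


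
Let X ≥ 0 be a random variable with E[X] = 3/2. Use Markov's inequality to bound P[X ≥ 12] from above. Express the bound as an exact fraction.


μ = E[X] = 3/2, a = 12.
Markov: P[X ≥ 12] ≤ μ/a = (3/2)/12 = 1/8.
Numerically: ≈ 0.125.
(Since a = 12 > μ = 1.500, the bound 1/8 is < 1 and informative.)

P[X ≥ 12] ≤ 1/8 ≈ 0.125.


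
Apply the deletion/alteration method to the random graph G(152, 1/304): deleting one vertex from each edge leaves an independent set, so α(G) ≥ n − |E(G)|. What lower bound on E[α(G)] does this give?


E[|E(G)|] = C(152, 2)·p = 11476 · (1/304) = 151/4.
E[α(G)] ≥ n − E[|E(G)|] = 152 − 151/4 = 457/4.
Numerically: ≈ 114.25000.
(This is only a lower bound; the true E[α(G)] may be larger.)

E[α(G)] ≥ 457/4 ≈ 114.25000.


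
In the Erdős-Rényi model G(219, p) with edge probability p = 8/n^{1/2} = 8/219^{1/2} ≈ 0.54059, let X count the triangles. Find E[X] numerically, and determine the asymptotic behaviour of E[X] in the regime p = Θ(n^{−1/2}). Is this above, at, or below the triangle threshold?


Number of potential triangles: C(219, 3) = 1726669.
Each occurs with probability p³ ≈ (0.54059)³ ≈ 1.57980611e-01.
By linearity: E[X] = C(219, 3)·p³ ≈ 1726669 · 1.57980611e-01 ≈ 272780.223339.
Since α = 1/2 < 1, p = c/n^{1/2} ≫ 1/n is above the triangle threshold p ~ 1/n. Asymptotically E[X] ~ (c³/6)·n^{3(1−α)} = (8³/6)·n^{1.5} → ∞; triangles are abundant w.h.p.

E[X] ≈ 272780.223339; in regime p = Θ(1/n^{1/2}) E[X] diverges (above the triangle threshold p ~ 1/n).


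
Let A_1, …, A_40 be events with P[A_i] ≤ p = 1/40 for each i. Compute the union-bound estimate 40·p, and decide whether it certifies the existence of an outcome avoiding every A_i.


Union bound: P[∪_{i=1}^{40} A_i] ≤ Σ_i P[A_i] ≤ 40·p = 40·(1/40) = 1.
Numerically: 1 ≈ 1.0000.
Is 1 < 1? NO.
Since the bound 1 is ≥ 1, the union bound is uninformative here; it does NOT by itself certify existence.

40·p = 1 ≈ 1.0000; existence NOT certified by the union bound.


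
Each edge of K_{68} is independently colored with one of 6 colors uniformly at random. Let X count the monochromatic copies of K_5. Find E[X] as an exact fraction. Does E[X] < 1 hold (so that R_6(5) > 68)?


E[X] = C(68, 5) · 6^{1 − 10} = 10424128 · 6^{−9} = 10424128/10077696.
As a reduced fraction: E[X] = 162877/157464 ≈ 1.03438.
Is E[X] < 1? NO.
Since E[X] ≥ 1, the first-moment bound is inconclusive at n = 68; it does NOT by itself certify R_6(5) > 68.

E[X] = 162877/157464 ≈ 1.03438; E[X] ≥ 1; first-moment method inconclusive here.


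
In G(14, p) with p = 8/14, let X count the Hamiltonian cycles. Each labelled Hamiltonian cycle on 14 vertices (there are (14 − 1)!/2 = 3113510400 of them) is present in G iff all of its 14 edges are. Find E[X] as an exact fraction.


K_14 has (14 − 1)!/2 = 3113510400 labelled Hamiltonian cycles.
For each such Hamiltonian cycle H, let X_H = 1 if all 14 edges of H are present in G. Then P[X_H = 1] = p^{14} = (4/7)^{14} = 268435456/678223072849.
Summing the indicators: E[X] = Σ_H E[X_H] = 3113510400 · p^{14} = 3113510400 · 268435456/678223072849 = 119396654854963200/96889010407.
Numerically: E[X] ≈ 1.2323e+06.

E[X] = 3113510400 · (4/7)^{14} = 119396654854963200/96889010407 ≈ 1.2323e+06.


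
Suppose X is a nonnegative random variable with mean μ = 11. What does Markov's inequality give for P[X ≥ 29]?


μ = E[X] = 11, a = 29.
Markov: P[X ≥ 29] ≤ μ/a = (11)/29 = 11/29.
Numerically: ≈ 0.379.
(Since a = 29 > μ = 11.000, the bound 11/29 is < 1 and informative.)

P[X ≥ 29] ≤ 11/29 ≈ 0.379.


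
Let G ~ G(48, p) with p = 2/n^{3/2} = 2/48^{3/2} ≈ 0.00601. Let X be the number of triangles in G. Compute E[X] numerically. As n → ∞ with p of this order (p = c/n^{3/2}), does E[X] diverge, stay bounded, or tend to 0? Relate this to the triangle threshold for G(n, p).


Number of potential triangles: C(48, 3) = 17296.
Each occurs with probability p³ ≈ (0.00601)³ ≈ 2.17523e-07.
By linearity: E[X] = C(48, 3)·p³ ≈ 17296 · 2.17523e-07 ≈ 0.004.
Since α = 3/2 > 1, p = c/n^{3/2} = o(1/n) is below the triangle threshold p ~ 1/n. Asymptotically E[X] ~ (c³/6)·n^{3(1−α)} = (2³/6)·n^{-1.5} → 0, so by Markov's inequality G has no triangles w.h.p.

E[X] ≈ 0.004; in regime p = Θ(1/n^{3/2}) E[X] tends to 0 (below the triangle threshold p ~ 1/n).


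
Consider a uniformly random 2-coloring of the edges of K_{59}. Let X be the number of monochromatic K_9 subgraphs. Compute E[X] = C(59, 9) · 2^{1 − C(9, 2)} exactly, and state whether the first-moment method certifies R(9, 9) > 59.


E[X] = C(59, 9) · 2^{1 − 36} = 12565671261 · 2^{−35} = 12565671261/34359738368.
As a reduced fraction: E[X] = 12565671261/34359738368 ≈ 0.3657092.
Is E[X] < 1? YES.
Since E[X] < 1, there exists a 2-coloring of K_{59} with no monochromatic K_9; hence R(9, 9) > 59.

E[X] = 12565671261/34359738368 ≈ 0.3657092; E[X] < 1, so R(9, 9) > 59.


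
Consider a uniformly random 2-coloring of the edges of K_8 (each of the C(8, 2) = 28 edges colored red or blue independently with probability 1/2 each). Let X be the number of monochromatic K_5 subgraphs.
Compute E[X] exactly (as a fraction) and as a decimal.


Let X = Σ_S X_S over the C(8, 5) = 56 subsets S of size 5, where X_S = 1 if the K_5 on S is monochromatic.
For a fixed S, the K_5 on S has C(5, 2) = 10 edges. P[all 10 edges red] = (1/2)^10, and likewise for blue, so P[monochromatic] = 2·(1/2)^10 = 2^{1 − 10} = 1/512.
By linearity: E[X] = C(8, 5) · 2^{1 − 10} = 56 · 1/512 = 7/64.
Numerically: E[X] ≈ 0.109.

E[X] = C(8,5)·2^(1−C(5,2)) = 7/64 ≈ 0.109.


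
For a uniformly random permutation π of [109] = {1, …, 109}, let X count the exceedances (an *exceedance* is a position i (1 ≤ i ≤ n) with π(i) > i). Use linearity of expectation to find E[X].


Write X = Σ_{i=1}^{109} X_i, where X_i = 1_{π(i) > i}.
For each fixed i, π(i) is uniform over {1, …, 109} (marginal of a uniform permutation), so P[π(i) > i] = (n − i)/n. Summing: Σ_{i=1}^{109} (n − i)/n = (0 + 1 + … + 108)/109 = 109(109 − 1)/(2·109) = (109 − 1)/2.
Hence E[X] = Σ_{i=1}^{109} (109 − i)/109 = 54 ≈ 54.0000.

E[X] = 54 = 54.0000.


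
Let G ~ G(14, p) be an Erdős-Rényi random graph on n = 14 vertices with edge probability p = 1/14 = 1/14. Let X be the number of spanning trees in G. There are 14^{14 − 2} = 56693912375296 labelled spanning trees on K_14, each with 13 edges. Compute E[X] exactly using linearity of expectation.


K_14 has 14^{14 − 2} = 56693912375296 labelled spanning trees.
For each such spanning tree H, let X_H = 1 if all 13 edges of H are present in G. Then P[X_H = 1] = p^{13} = (1/14)^{13} = 1/793714773254144.
Summing the indicators: E[X] = Σ_H E[X_H] = 56693912375296 · p^{13} = 56693912375296 · 1/793714773254144 = 1/14.
Numerically: E[X] ≈ 0.0714286.

E[X] = 56693912375296 · (1/14)^{13} = 1/14 ≈ 0.0714286.
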